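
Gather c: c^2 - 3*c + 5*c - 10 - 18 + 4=c^2 + 2*c - 24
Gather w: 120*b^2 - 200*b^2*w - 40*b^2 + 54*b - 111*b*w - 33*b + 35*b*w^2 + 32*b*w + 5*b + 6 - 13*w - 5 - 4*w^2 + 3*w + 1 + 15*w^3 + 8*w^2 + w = 80*b^2 + 26*b + 15*w^3 + w^2*(35*b + 4) + w*(-200*b^2 - 79*b - 9) + 2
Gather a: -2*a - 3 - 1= -2*a - 4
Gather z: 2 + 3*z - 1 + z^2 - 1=z^2 + 3*z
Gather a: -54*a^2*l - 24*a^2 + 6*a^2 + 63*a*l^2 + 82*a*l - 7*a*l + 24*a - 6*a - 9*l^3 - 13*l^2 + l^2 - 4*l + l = a^2*(-54*l - 18) + a*(63*l^2 + 75*l + 18) - 9*l^3 - 12*l^2 - 3*l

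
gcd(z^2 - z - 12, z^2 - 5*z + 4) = z - 4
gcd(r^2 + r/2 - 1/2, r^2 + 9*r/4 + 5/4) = r + 1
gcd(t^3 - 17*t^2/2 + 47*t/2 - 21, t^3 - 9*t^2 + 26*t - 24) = t^2 - 5*t + 6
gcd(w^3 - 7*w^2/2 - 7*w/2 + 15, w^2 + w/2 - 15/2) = w - 5/2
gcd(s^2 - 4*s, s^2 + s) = s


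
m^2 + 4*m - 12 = (m - 2)*(m + 6)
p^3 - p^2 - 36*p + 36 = (p - 6)*(p - 1)*(p + 6)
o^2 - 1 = (o - 1)*(o + 1)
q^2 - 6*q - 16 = (q - 8)*(q + 2)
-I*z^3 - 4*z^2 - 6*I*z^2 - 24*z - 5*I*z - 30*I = (z + 6)*(z - 5*I)*(-I*z + 1)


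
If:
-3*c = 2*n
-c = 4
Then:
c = -4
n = 6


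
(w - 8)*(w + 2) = w^2 - 6*w - 16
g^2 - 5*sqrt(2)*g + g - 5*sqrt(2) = (g + 1)*(g - 5*sqrt(2))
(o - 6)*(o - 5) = o^2 - 11*o + 30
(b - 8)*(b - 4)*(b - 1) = b^3 - 13*b^2 + 44*b - 32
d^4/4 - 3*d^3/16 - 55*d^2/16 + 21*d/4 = d*(d/4 + 1)*(d - 3)*(d - 7/4)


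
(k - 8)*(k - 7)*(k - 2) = k^3 - 17*k^2 + 86*k - 112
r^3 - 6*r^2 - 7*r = r*(r - 7)*(r + 1)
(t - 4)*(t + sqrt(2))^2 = t^3 - 4*t^2 + 2*sqrt(2)*t^2 - 8*sqrt(2)*t + 2*t - 8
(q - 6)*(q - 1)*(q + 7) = q^3 - 43*q + 42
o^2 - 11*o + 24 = (o - 8)*(o - 3)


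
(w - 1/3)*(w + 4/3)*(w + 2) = w^3 + 3*w^2 + 14*w/9 - 8/9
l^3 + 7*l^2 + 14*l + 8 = (l + 1)*(l + 2)*(l + 4)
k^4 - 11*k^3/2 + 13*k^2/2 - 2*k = k*(k - 4)*(k - 1)*(k - 1/2)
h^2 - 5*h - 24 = (h - 8)*(h + 3)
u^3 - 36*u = u*(u - 6)*(u + 6)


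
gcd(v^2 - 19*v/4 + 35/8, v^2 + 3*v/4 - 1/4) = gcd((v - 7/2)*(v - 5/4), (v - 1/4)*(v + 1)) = 1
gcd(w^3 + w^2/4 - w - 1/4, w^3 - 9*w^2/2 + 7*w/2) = w - 1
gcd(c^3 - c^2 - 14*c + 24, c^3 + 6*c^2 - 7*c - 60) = c^2 + c - 12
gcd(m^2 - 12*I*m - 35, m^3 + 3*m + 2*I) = 1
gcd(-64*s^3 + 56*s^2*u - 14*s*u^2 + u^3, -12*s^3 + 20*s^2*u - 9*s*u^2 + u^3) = 2*s - u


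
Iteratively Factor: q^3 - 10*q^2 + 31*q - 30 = (q - 5)*(q^2 - 5*q + 6) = (q - 5)*(q - 3)*(q - 2)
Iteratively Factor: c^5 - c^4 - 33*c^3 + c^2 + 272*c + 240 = (c + 1)*(c^4 - 2*c^3 - 31*c^2 + 32*c + 240) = (c - 5)*(c + 1)*(c^3 + 3*c^2 - 16*c - 48) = (c - 5)*(c - 4)*(c + 1)*(c^2 + 7*c + 12) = (c - 5)*(c - 4)*(c + 1)*(c + 3)*(c + 4)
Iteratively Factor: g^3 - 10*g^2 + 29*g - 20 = (g - 4)*(g^2 - 6*g + 5) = (g - 4)*(g - 1)*(g - 5)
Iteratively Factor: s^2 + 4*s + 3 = (s + 1)*(s + 3)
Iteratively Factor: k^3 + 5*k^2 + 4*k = (k)*(k^2 + 5*k + 4) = k*(k + 1)*(k + 4)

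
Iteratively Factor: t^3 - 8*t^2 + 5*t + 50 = (t + 2)*(t^2 - 10*t + 25) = (t - 5)*(t + 2)*(t - 5)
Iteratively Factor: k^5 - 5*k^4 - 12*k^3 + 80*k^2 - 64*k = (k - 1)*(k^4 - 4*k^3 - 16*k^2 + 64*k) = (k - 1)*(k + 4)*(k^3 - 8*k^2 + 16*k) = k*(k - 1)*(k + 4)*(k^2 - 8*k + 16) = k*(k - 4)*(k - 1)*(k + 4)*(k - 4)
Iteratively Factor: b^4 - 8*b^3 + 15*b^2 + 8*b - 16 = (b - 1)*(b^3 - 7*b^2 + 8*b + 16) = (b - 1)*(b + 1)*(b^2 - 8*b + 16) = (b - 4)*(b - 1)*(b + 1)*(b - 4)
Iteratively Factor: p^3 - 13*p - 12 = (p - 4)*(p^2 + 4*p + 3) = (p - 4)*(p + 3)*(p + 1)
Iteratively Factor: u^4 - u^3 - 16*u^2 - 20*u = (u + 2)*(u^3 - 3*u^2 - 10*u) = (u - 5)*(u + 2)*(u^2 + 2*u) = (u - 5)*(u + 2)^2*(u)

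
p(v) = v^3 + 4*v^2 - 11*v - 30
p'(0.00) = -11.00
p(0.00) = -30.00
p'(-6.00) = 49.00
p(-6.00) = -36.00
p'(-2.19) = -14.13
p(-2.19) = 2.77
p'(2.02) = 17.40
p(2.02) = -27.66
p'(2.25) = 22.19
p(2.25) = -23.11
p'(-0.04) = -11.32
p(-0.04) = -29.55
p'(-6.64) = 68.15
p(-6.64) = -73.36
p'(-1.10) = -16.17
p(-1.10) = -14.39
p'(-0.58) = -14.63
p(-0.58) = -22.47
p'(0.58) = -5.35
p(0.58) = -34.84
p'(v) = 3*v^2 + 8*v - 11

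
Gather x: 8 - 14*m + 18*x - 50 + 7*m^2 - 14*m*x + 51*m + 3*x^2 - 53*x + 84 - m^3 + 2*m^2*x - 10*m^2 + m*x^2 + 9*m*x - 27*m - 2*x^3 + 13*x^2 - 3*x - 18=-m^3 - 3*m^2 + 10*m - 2*x^3 + x^2*(m + 16) + x*(2*m^2 - 5*m - 38) + 24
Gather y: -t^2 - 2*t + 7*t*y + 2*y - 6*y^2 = -t^2 - 2*t - 6*y^2 + y*(7*t + 2)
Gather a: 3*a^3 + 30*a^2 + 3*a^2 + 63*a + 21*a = 3*a^3 + 33*a^2 + 84*a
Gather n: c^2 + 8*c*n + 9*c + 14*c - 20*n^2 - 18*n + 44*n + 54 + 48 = c^2 + 23*c - 20*n^2 + n*(8*c + 26) + 102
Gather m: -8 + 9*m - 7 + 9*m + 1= 18*m - 14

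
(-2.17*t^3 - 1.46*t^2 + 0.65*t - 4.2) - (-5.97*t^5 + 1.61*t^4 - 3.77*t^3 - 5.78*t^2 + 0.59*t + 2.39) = 5.97*t^5 - 1.61*t^4 + 1.6*t^3 + 4.32*t^2 + 0.0600000000000001*t - 6.59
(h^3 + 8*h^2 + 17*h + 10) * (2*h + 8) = 2*h^4 + 24*h^3 + 98*h^2 + 156*h + 80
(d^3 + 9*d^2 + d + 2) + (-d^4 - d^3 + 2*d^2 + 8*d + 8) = -d^4 + 11*d^2 + 9*d + 10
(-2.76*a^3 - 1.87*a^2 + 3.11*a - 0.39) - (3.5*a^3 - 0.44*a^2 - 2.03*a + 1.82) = -6.26*a^3 - 1.43*a^2 + 5.14*a - 2.21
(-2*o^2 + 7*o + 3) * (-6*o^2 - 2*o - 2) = 12*o^4 - 38*o^3 - 28*o^2 - 20*o - 6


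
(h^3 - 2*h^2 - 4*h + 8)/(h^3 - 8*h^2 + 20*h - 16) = (h + 2)/(h - 4)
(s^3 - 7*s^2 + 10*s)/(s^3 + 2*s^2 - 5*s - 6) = s*(s - 5)/(s^2 + 4*s + 3)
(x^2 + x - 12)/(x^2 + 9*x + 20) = (x - 3)/(x + 5)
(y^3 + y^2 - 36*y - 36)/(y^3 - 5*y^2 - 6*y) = (y + 6)/y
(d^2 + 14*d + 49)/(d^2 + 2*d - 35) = (d + 7)/(d - 5)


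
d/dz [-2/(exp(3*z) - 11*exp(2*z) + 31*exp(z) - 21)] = (6*exp(2*z) - 44*exp(z) + 62)*exp(z)/(exp(3*z) - 11*exp(2*z) + 31*exp(z) - 21)^2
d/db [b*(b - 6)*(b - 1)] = 3*b^2 - 14*b + 6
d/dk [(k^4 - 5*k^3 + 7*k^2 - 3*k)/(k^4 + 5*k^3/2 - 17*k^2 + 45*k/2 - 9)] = 6*(5*k^2 - 12*k + 18)/(4*k^4 + 36*k^3 + 9*k^2 - 324*k + 324)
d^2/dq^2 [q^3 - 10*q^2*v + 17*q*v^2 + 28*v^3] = 6*q - 20*v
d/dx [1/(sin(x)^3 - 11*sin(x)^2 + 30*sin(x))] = (-3*cos(x) + 22/tan(x) - 30*cos(x)/sin(x)^2)/((sin(x) - 6)^2*(sin(x) - 5)^2)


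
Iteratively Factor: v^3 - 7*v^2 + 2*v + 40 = (v - 5)*(v^2 - 2*v - 8) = (v - 5)*(v - 4)*(v + 2)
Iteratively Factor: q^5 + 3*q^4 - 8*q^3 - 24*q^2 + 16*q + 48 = (q - 2)*(q^4 + 5*q^3 + 2*q^2 - 20*q - 24) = (q - 2)*(q + 2)*(q^3 + 3*q^2 - 4*q - 12) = (q - 2)*(q + 2)*(q + 3)*(q^2 - 4) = (q - 2)*(q + 2)^2*(q + 3)*(q - 2)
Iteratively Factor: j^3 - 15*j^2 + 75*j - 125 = (j - 5)*(j^2 - 10*j + 25) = (j - 5)^2*(j - 5)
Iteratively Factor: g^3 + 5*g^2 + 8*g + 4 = (g + 2)*(g^2 + 3*g + 2) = (g + 2)^2*(g + 1)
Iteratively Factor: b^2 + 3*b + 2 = (b + 2)*(b + 1)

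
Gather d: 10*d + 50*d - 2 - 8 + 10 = 60*d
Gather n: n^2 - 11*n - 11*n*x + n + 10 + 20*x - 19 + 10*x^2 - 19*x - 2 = n^2 + n*(-11*x - 10) + 10*x^2 + x - 11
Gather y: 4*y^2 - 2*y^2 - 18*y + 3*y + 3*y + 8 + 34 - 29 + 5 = 2*y^2 - 12*y + 18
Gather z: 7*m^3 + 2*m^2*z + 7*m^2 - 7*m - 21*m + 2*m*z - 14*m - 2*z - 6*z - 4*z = 7*m^3 + 7*m^2 - 42*m + z*(2*m^2 + 2*m - 12)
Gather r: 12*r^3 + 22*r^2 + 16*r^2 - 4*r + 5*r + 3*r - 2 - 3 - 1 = 12*r^3 + 38*r^2 + 4*r - 6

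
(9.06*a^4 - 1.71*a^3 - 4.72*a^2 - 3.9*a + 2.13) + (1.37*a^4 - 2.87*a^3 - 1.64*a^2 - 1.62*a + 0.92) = 10.43*a^4 - 4.58*a^3 - 6.36*a^2 - 5.52*a + 3.05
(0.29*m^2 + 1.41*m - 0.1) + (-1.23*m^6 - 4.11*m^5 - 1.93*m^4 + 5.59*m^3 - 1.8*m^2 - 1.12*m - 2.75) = -1.23*m^6 - 4.11*m^5 - 1.93*m^4 + 5.59*m^3 - 1.51*m^2 + 0.29*m - 2.85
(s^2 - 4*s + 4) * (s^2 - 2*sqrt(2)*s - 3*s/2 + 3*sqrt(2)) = s^4 - 11*s^3/2 - 2*sqrt(2)*s^3 + 10*s^2 + 11*sqrt(2)*s^2 - 20*sqrt(2)*s - 6*s + 12*sqrt(2)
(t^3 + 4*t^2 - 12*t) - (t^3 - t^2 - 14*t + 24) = 5*t^2 + 2*t - 24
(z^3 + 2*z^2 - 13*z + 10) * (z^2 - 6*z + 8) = z^5 - 4*z^4 - 17*z^3 + 104*z^2 - 164*z + 80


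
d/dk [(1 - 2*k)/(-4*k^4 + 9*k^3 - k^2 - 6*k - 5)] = (8*k^4 - 18*k^3 + 2*k^2 + 12*k - (2*k - 1)*(16*k^3 - 27*k^2 + 2*k + 6) + 10)/(4*k^4 - 9*k^3 + k^2 + 6*k + 5)^2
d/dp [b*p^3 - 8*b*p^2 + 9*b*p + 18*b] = b*(3*p^2 - 16*p + 9)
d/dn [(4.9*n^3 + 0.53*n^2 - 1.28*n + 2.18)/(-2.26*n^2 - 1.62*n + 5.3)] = (-11.074*n^4 - 15.876*n^3 + 74.1586*n^2 + 15.4716*n - 3.2524)/(5.1076*n^4 + 7.3224*n^3 - 21.3316*n^2 - 17.172*n + 28.09)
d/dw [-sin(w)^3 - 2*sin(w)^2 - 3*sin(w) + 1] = (-4*sin(w) + 3*cos(w)^2 - 6)*cos(w)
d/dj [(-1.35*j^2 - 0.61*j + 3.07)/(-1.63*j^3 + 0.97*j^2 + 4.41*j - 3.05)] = (-2.2005*j^4 - 1.9886*j^3 + 9.6505*j^2 + 2.2792*j - 11.6782)/(2.6569*j^6 - 3.1622*j^5 - 13.4357*j^4 + 18.4984*j^3 + 13.5311*j^2 - 26.901*j + 9.3025)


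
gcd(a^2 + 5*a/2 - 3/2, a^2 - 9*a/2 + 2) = a - 1/2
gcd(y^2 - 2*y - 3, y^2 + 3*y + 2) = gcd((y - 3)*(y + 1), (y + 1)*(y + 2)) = y + 1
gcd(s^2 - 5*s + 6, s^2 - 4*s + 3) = s - 3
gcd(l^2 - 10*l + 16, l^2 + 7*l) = 1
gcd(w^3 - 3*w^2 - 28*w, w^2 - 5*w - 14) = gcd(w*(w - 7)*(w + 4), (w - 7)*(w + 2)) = w - 7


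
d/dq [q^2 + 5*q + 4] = 2*q + 5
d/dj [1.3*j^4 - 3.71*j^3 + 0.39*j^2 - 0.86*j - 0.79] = 5.2*j^3 - 11.13*j^2 + 0.78*j - 0.86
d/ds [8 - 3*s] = -3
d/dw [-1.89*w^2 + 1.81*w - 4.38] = 1.81 - 3.78*w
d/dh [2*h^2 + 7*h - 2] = 4*h + 7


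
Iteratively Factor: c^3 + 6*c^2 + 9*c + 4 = (c + 4)*(c^2 + 2*c + 1) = (c + 1)*(c + 4)*(c + 1)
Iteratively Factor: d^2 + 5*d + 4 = (d + 1)*(d + 4)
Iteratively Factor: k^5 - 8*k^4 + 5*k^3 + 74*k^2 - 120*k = (k + 3)*(k^4 - 11*k^3 + 38*k^2 - 40*k) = (k - 4)*(k + 3)*(k^3 - 7*k^2 + 10*k) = k*(k - 4)*(k + 3)*(k^2 - 7*k + 10) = k*(k - 5)*(k - 4)*(k + 3)*(k - 2)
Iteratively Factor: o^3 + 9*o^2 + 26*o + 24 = (o + 2)*(o^2 + 7*o + 12) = (o + 2)*(o + 4)*(o + 3)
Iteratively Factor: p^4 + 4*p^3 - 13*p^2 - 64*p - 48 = (p + 3)*(p^3 + p^2 - 16*p - 16) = (p + 3)*(p + 4)*(p^2 - 3*p - 4) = (p - 4)*(p + 3)*(p + 4)*(p + 1)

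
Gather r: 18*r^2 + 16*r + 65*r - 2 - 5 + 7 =18*r^2 + 81*r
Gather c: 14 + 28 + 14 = 56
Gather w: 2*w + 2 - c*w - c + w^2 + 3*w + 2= -c + w^2 + w*(5 - c) + 4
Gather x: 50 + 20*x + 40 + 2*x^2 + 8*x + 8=2*x^2 + 28*x + 98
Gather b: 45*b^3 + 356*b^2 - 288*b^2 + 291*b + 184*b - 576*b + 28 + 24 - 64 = 45*b^3 + 68*b^2 - 101*b - 12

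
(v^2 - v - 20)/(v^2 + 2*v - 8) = (v - 5)/(v - 2)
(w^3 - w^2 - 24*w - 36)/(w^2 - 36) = (w^2 + 5*w + 6)/(w + 6)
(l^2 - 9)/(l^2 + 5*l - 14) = (l^2 - 9)/(l^2 + 5*l - 14)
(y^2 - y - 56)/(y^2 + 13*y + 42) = (y - 8)/(y + 6)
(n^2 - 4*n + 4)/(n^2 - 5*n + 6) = (n - 2)/(n - 3)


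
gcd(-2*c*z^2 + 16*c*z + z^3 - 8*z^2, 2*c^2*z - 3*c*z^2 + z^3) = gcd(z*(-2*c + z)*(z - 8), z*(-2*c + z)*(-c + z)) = -2*c*z + z^2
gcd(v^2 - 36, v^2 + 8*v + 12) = v + 6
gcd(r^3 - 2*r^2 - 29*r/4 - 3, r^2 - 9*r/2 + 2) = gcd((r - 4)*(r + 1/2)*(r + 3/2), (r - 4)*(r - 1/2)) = r - 4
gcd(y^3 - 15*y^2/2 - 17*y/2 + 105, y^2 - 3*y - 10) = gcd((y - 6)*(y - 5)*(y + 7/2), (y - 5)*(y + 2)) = y - 5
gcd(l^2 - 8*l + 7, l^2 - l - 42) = l - 7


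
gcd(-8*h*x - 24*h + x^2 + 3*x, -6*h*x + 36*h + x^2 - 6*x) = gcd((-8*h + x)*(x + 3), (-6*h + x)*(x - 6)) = 1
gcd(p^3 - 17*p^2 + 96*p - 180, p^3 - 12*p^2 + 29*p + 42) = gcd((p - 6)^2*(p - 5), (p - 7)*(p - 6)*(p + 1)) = p - 6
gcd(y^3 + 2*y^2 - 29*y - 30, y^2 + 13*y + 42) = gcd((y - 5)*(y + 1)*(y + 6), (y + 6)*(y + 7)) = y + 6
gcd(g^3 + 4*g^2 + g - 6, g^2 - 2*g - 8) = g + 2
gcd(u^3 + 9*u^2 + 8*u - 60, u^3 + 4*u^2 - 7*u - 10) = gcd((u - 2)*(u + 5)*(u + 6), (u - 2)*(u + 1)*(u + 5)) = u^2 + 3*u - 10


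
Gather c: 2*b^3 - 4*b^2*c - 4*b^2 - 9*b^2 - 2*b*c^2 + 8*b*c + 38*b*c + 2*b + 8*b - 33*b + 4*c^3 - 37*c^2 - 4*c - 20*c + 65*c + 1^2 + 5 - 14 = 2*b^3 - 13*b^2 - 23*b + 4*c^3 + c^2*(-2*b - 37) + c*(-4*b^2 + 46*b + 41) - 8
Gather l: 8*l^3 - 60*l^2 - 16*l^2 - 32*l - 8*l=8*l^3 - 76*l^2 - 40*l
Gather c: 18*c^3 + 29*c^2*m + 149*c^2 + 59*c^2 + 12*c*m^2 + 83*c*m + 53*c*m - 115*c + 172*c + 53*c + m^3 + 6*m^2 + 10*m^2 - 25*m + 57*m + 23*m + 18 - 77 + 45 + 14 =18*c^3 + c^2*(29*m + 208) + c*(12*m^2 + 136*m + 110) + m^3 + 16*m^2 + 55*m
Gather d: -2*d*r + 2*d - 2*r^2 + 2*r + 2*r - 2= d*(2 - 2*r) - 2*r^2 + 4*r - 2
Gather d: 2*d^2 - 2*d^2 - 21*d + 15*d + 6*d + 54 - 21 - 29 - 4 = 0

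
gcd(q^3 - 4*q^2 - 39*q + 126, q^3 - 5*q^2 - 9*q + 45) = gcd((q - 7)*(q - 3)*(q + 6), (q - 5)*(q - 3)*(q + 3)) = q - 3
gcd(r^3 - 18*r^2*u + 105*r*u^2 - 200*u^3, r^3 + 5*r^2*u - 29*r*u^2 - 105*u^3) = r - 5*u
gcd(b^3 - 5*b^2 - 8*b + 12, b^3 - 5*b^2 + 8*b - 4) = b - 1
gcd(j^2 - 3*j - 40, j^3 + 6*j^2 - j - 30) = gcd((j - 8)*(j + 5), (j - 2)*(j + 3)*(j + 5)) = j + 5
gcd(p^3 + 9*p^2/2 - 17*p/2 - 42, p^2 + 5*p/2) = 1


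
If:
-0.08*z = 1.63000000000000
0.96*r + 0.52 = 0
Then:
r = -0.54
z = -20.38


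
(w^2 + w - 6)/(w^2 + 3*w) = (w - 2)/w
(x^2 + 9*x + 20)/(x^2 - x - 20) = (x + 5)/(x - 5)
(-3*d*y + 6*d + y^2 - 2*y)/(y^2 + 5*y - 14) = (-3*d + y)/(y + 7)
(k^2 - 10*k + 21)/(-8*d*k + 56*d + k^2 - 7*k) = (3 - k)/(8*d - k)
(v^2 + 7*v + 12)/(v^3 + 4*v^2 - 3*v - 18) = (v + 4)/(v^2 + v - 6)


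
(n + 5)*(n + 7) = n^2 + 12*n + 35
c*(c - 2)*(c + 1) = c^3 - c^2 - 2*c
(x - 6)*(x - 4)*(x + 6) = x^3 - 4*x^2 - 36*x + 144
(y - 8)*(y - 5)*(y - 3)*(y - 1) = y^4 - 17*y^3 + 95*y^2 - 199*y + 120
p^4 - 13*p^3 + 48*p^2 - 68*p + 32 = (p - 8)*(p - 2)^2*(p - 1)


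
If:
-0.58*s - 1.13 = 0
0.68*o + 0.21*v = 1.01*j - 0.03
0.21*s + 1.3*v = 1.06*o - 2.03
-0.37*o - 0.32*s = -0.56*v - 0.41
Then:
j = -3.49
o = -3.87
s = -1.95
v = -4.40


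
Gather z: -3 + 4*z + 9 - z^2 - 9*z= -z^2 - 5*z + 6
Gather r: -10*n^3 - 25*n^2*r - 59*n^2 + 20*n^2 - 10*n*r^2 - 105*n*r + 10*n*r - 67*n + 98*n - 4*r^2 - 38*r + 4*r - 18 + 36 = -10*n^3 - 39*n^2 + 31*n + r^2*(-10*n - 4) + r*(-25*n^2 - 95*n - 34) + 18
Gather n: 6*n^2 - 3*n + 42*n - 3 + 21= 6*n^2 + 39*n + 18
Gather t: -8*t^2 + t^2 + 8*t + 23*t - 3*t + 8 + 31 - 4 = -7*t^2 + 28*t + 35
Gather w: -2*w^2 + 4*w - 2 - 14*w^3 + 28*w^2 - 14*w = -14*w^3 + 26*w^2 - 10*w - 2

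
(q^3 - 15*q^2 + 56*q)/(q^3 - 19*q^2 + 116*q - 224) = q/(q - 4)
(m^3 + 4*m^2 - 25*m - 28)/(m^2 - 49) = (m^2 - 3*m - 4)/(m - 7)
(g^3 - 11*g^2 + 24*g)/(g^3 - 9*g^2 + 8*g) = (g - 3)/(g - 1)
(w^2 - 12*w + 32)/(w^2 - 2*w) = (w^2 - 12*w + 32)/(w*(w - 2))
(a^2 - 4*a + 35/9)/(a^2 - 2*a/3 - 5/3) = (a - 7/3)/(a + 1)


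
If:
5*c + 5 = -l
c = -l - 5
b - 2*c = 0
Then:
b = 0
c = 0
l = -5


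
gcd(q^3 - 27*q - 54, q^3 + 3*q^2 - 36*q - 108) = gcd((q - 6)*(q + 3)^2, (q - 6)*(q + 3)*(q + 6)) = q^2 - 3*q - 18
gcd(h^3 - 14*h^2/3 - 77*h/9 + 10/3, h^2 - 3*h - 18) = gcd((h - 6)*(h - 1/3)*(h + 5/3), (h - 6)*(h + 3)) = h - 6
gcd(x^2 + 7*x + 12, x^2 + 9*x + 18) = x + 3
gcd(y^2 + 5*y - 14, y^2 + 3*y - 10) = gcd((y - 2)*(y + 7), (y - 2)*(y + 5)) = y - 2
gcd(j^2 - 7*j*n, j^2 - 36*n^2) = 1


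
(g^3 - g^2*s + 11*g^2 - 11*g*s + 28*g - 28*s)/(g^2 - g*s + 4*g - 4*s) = g + 7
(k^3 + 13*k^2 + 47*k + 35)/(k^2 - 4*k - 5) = (k^2 + 12*k + 35)/(k - 5)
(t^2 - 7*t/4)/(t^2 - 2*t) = (t - 7/4)/(t - 2)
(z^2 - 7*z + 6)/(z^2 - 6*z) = (z - 1)/z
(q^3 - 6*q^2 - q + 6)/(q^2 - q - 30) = (q^2 - 1)/(q + 5)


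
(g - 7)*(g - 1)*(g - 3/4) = g^3 - 35*g^2/4 + 13*g - 21/4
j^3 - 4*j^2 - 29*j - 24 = (j - 8)*(j + 1)*(j + 3)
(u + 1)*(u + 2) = u^2 + 3*u + 2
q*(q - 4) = q^2 - 4*q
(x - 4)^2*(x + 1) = x^3 - 7*x^2 + 8*x + 16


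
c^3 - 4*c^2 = c^2*(c - 4)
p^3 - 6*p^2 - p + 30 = (p - 5)*(p - 3)*(p + 2)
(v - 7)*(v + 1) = v^2 - 6*v - 7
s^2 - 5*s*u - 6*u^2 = (s - 6*u)*(s + u)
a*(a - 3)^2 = a^3 - 6*a^2 + 9*a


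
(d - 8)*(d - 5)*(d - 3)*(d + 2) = d^4 - 14*d^3 + 47*d^2 + 38*d - 240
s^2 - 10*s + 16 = (s - 8)*(s - 2)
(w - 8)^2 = w^2 - 16*w + 64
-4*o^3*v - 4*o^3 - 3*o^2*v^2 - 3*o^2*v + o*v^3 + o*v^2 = (-4*o + v)*(o + v)*(o*v + o)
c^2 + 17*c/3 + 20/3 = (c + 5/3)*(c + 4)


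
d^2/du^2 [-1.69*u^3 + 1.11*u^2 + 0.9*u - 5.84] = 2.22 - 10.14*u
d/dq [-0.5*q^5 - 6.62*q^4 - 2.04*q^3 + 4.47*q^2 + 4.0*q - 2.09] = -2.5*q^4 - 26.48*q^3 - 6.12*q^2 + 8.94*q + 4.0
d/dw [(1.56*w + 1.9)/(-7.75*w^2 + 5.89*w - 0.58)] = (12.09*w^2 + 29.45*w - 12.0958)/(60.0625*w^4 - 91.295*w^3 + 43.6821*w^2 - 6.8324*w + 0.3364)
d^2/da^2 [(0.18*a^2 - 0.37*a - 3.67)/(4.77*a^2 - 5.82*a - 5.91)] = (-6.843042*a^3 - 470.572902*a^2 + 548.722674*a - 417.51585)/(108.531333*a^6 - 397.265634*a^5 + 81.3051270000001*a^4 + 787.281876*a^3 - 100.736541*a^2 - 609.844626*a - 206.425071)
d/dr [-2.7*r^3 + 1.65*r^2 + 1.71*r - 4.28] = -8.1*r^2 + 3.3*r + 1.71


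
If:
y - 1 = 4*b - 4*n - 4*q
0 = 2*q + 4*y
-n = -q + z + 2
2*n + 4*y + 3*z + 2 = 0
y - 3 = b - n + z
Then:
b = -118/11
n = -82/11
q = -38/11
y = 19/11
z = 2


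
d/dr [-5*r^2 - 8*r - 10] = -10*r - 8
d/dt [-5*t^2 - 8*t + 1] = -10*t - 8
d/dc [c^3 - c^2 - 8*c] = 3*c^2 - 2*c - 8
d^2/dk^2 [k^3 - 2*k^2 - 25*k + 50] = 6*k - 4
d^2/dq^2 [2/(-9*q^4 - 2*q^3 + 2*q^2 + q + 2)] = 4*(2*(27*q^2 + 3*q - 1)*(-9*q^4 - 2*q^3 + 2*q^2 + q + 2) + (36*q^3 + 6*q^2 - 4*q - 1)^2)/(-9*q^4 - 2*q^3 + 2*q^2 + q + 2)^3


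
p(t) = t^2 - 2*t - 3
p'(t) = 2*t - 2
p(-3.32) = 14.66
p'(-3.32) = -8.64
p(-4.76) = 29.18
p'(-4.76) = -11.52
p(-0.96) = -0.16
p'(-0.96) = -3.92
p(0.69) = -3.90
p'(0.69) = -0.62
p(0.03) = -3.06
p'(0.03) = -1.94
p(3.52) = 2.35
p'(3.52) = 5.04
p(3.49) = 2.20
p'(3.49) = 4.98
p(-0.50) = -1.75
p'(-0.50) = -3.00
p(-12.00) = 165.00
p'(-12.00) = -26.00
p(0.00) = -3.00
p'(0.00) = -2.00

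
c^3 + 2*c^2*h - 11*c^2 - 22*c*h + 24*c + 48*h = (c - 8)*(c - 3)*(c + 2*h)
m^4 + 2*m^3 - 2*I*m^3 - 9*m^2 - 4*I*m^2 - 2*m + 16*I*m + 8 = (m - 2)*(m + 4)*(m - I)^2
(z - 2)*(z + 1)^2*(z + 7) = z^4 + 7*z^3 - 3*z^2 - 23*z - 14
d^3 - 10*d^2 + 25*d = d*(d - 5)^2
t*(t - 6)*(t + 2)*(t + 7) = t^4 + 3*t^3 - 40*t^2 - 84*t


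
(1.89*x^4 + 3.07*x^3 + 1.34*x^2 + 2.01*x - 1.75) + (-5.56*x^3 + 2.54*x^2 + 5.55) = 1.89*x^4 - 2.49*x^3 + 3.88*x^2 + 2.01*x + 3.8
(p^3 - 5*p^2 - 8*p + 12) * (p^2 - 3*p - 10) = p^5 - 8*p^4 - 3*p^3 + 86*p^2 + 44*p - 120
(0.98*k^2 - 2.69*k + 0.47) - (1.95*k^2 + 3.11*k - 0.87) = -0.97*k^2 - 5.8*k + 1.34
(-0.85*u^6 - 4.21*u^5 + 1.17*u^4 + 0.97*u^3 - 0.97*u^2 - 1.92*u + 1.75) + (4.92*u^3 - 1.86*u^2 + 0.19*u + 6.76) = -0.85*u^6 - 4.21*u^5 + 1.17*u^4 + 5.89*u^3 - 2.83*u^2 - 1.73*u + 8.51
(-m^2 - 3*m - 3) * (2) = -2*m^2 - 6*m - 6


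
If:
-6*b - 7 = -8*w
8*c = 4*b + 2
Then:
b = 4*w/3 - 7/6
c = 2*w/3 - 1/3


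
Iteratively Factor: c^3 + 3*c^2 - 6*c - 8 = (c - 2)*(c^2 + 5*c + 4) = (c - 2)*(c + 1)*(c + 4)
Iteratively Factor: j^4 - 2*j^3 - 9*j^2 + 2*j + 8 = (j - 4)*(j^3 + 2*j^2 - j - 2) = (j - 4)*(j + 2)*(j^2 - 1) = (j - 4)*(j + 1)*(j + 2)*(j - 1)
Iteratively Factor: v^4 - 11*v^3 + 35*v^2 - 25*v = (v - 5)*(v^3 - 6*v^2 + 5*v) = (v - 5)*(v - 1)*(v^2 - 5*v) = (v - 5)^2*(v - 1)*(v)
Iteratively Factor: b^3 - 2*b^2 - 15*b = (b - 5)*(b^2 + 3*b) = (b - 5)*(b + 3)*(b)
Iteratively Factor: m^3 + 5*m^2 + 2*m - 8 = (m - 1)*(m^2 + 6*m + 8) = (m - 1)*(m + 4)*(m + 2)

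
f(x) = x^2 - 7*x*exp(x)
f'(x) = -7*x*exp(x) + 2*x - 7*exp(x)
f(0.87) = -13.78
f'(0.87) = -29.50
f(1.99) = -97.95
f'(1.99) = -149.13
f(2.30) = -155.29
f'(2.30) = -225.80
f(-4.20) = 18.08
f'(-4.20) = -8.06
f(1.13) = -23.21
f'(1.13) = -43.90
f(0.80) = -11.82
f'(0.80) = -26.44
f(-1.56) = 4.73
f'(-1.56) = -2.30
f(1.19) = -25.97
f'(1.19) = -48.01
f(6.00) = -16908.01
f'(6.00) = -19756.01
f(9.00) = -510413.29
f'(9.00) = -567197.87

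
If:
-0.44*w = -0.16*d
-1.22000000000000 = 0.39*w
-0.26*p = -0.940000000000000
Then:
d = -8.60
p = 3.62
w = -3.13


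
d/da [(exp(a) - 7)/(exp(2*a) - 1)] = (-2*(exp(a) - 7)*exp(a) + exp(2*a) - 1)*exp(a)/(1 - exp(2*a))^2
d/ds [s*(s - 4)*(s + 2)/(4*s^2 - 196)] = (s^4 - 139*s^2 + 196*s + 392)/(4*(s^4 - 98*s^2 + 2401))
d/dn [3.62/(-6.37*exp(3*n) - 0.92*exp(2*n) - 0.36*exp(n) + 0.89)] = (69.1782*exp(2*n) + 6.6608*exp(n) + 1.3032)*exp(n)/(6.37*exp(3*n) + 0.92*exp(2*n) + 0.36*exp(n) - 0.89)^2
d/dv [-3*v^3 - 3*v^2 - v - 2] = -9*v^2 - 6*v - 1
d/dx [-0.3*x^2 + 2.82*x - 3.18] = 2.82 - 0.6*x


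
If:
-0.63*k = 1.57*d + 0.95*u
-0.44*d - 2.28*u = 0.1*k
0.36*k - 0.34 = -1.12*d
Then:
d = 1.25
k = -2.95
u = -0.11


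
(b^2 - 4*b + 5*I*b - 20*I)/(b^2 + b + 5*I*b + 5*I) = (b - 4)/(b + 1)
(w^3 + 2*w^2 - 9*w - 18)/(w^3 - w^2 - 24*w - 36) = (w - 3)/(w - 6)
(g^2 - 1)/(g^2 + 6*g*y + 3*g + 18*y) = (g^2 - 1)/(g^2 + 6*g*y + 3*g + 18*y)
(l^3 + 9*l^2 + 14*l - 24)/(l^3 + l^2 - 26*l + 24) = (l + 4)/(l - 4)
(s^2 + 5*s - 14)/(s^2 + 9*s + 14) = (s - 2)/(s + 2)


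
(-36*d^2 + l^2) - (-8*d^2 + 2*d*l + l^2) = -28*d^2 - 2*d*l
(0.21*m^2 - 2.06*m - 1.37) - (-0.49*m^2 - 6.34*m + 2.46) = 0.7*m^2 + 4.28*m - 3.83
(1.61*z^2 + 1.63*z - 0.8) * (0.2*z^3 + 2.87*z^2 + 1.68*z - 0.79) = 0.322*z^5 + 4.9467*z^4 + 7.2229*z^3 - 0.829500000000001*z^2 - 2.6317*z + 0.632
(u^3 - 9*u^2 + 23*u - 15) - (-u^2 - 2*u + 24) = u^3 - 8*u^2 + 25*u - 39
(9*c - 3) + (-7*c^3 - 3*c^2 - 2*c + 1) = -7*c^3 - 3*c^2 + 7*c - 2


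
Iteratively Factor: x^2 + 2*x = (x)*(x + 2)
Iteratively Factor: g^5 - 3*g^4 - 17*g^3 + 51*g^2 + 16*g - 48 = (g - 1)*(g^4 - 2*g^3 - 19*g^2 + 32*g + 48) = (g - 1)*(g + 1)*(g^3 - 3*g^2 - 16*g + 48) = (g - 4)*(g - 1)*(g + 1)*(g^2 + g - 12) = (g - 4)*(g - 1)*(g + 1)*(g + 4)*(g - 3)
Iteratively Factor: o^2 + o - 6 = (o - 2)*(o + 3)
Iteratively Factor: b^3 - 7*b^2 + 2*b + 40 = (b - 4)*(b^2 - 3*b - 10) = (b - 4)*(b + 2)*(b - 5)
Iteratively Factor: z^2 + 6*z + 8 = (z + 4)*(z + 2)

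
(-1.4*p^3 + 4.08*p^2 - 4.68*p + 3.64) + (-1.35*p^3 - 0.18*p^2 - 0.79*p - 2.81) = -2.75*p^3 + 3.9*p^2 - 5.47*p + 0.83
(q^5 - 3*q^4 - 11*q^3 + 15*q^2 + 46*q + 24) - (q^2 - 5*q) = q^5 - 3*q^4 - 11*q^3 + 14*q^2 + 51*q + 24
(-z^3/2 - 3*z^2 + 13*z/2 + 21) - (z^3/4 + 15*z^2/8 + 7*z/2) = -3*z^3/4 - 39*z^2/8 + 3*z + 21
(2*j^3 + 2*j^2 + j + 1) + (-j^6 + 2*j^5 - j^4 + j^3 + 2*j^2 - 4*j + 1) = -j^6 + 2*j^5 - j^4 + 3*j^3 + 4*j^2 - 3*j + 2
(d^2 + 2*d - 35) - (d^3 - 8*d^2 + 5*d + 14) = -d^3 + 9*d^2 - 3*d - 49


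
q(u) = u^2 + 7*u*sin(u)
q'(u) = 7*u*cos(u) + 2*u + 7*sin(u)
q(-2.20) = 17.29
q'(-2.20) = -1.00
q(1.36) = 11.16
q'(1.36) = 11.56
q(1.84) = 15.80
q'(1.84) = 7.00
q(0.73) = 3.94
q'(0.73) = 9.94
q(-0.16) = 0.20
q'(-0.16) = -2.54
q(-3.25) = 8.10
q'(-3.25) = 16.87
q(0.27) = 0.58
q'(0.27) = 4.23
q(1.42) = 11.84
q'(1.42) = 11.25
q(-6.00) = 24.26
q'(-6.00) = -50.37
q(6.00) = 24.26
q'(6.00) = 50.37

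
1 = 1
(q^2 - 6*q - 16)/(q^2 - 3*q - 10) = (q - 8)/(q - 5)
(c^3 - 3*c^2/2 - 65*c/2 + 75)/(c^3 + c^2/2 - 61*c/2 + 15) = (2*c - 5)/(2*c - 1)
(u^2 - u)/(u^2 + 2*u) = (u - 1)/(u + 2)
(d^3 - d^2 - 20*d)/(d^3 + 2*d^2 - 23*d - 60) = d/(d + 3)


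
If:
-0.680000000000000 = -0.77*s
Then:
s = 0.88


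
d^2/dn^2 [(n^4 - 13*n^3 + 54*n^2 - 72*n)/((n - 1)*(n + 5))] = 2*(n^6 + 12*n^5 + 33*n^4 - 721*n^3 + 1740*n^2 - 2055*n - 90)/(n^6 + 12*n^5 + 33*n^4 - 56*n^3 - 165*n^2 + 300*n - 125)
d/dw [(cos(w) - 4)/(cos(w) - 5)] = sin(w)/(cos(w) - 5)^2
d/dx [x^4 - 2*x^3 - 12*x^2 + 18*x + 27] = 4*x^3 - 6*x^2 - 24*x + 18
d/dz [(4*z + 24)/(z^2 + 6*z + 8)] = 4*(z^2 + 6*z - 2*(z + 3)*(z + 6) + 8)/(z^2 + 6*z + 8)^2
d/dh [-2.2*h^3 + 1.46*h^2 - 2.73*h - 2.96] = -6.6*h^2 + 2.92*h - 2.73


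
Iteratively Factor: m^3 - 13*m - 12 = (m + 1)*(m^2 - m - 12) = (m + 1)*(m + 3)*(m - 4)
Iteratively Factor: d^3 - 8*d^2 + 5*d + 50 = (d + 2)*(d^2 - 10*d + 25) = (d - 5)*(d + 2)*(d - 5)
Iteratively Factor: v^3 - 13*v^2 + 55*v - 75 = (v - 5)*(v^2 - 8*v + 15) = (v - 5)^2*(v - 3)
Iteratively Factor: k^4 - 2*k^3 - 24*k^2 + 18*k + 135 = (k + 3)*(k^3 - 5*k^2 - 9*k + 45) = (k + 3)^2*(k^2 - 8*k + 15) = (k - 5)*(k + 3)^2*(k - 3)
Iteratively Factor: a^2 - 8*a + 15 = (a - 5)*(a - 3)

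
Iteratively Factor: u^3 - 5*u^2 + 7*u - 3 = (u - 1)*(u^2 - 4*u + 3) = (u - 1)^2*(u - 3)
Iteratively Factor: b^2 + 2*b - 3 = (b - 1)*(b + 3)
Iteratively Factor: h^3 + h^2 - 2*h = (h + 2)*(h^2 - h) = h*(h + 2)*(h - 1)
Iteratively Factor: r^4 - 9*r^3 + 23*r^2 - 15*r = (r - 3)*(r^3 - 6*r^2 + 5*r) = r*(r - 3)*(r^2 - 6*r + 5) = r*(r - 5)*(r - 3)*(r - 1)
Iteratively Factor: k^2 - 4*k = (k - 4)*(k)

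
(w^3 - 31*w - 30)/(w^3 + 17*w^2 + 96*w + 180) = (w^2 - 5*w - 6)/(w^2 + 12*w + 36)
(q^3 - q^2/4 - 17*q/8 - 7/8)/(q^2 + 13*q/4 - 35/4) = (2*q^2 + 3*q + 1)/(2*(q + 5))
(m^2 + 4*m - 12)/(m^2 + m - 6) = (m + 6)/(m + 3)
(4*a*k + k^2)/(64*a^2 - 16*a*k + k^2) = k*(4*a + k)/(64*a^2 - 16*a*k + k^2)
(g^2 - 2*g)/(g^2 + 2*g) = (g - 2)/(g + 2)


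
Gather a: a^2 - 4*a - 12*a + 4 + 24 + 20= a^2 - 16*a + 48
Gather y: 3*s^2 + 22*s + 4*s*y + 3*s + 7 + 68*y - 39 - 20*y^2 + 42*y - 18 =3*s^2 + 25*s - 20*y^2 + y*(4*s + 110) - 50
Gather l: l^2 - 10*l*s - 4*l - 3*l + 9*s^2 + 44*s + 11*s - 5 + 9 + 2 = l^2 + l*(-10*s - 7) + 9*s^2 + 55*s + 6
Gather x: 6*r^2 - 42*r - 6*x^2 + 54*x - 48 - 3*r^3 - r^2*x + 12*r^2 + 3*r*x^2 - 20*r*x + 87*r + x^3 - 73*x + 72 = -3*r^3 + 18*r^2 + 45*r + x^3 + x^2*(3*r - 6) + x*(-r^2 - 20*r - 19) + 24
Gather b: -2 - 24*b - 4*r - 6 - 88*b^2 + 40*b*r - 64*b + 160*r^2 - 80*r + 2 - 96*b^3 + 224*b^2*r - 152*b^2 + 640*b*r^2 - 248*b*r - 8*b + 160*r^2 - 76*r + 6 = -96*b^3 + b^2*(224*r - 240) + b*(640*r^2 - 208*r - 96) + 320*r^2 - 160*r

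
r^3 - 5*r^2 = r^2*(r - 5)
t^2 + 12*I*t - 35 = (t + 5*I)*(t + 7*I)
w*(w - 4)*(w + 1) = w^3 - 3*w^2 - 4*w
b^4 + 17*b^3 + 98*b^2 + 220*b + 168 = (b + 2)^2*(b + 6)*(b + 7)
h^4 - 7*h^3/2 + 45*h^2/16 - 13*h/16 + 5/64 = (h - 5/2)*(h - 1/2)*(h - 1/4)^2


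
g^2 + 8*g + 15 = (g + 3)*(g + 5)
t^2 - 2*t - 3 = (t - 3)*(t + 1)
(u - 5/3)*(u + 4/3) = u^2 - u/3 - 20/9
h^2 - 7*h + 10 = (h - 5)*(h - 2)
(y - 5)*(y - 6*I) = y^2 - 5*y - 6*I*y + 30*I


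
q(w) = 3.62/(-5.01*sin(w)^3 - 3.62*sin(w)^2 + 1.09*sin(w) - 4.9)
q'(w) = 3.62*(15.03*sin(w)^2*cos(w) + 7.24*sin(w)*cos(w) - 1.09*cos(w))/(-5.01*sin(w)^3 - 3.62*sin(w)^2 + 1.09*sin(w) - 4.9)^2 = (54.4086*sin(w)^2 + 26.2088*sin(w) - 3.9458)*cos(w)/(5.01*sin(w)^3 + 3.62*sin(w)^2 - 1.09*sin(w) + 4.9)^2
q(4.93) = -0.76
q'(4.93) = 0.21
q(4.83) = -0.78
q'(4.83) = 0.13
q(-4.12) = -0.39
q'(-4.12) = -0.35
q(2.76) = -0.69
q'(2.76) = -0.45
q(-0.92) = -0.65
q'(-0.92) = 0.19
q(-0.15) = -0.71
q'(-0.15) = -0.25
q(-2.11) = -0.68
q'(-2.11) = -0.25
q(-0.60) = -0.63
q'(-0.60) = -0.03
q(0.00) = -0.74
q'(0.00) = -0.16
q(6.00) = -0.67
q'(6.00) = -0.23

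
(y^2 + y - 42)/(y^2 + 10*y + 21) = (y - 6)/(y + 3)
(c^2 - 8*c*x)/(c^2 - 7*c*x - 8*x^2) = c/(c + x)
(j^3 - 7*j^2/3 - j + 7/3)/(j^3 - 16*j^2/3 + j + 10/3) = (3*j^2 - 4*j - 7)/(3*j^2 - 13*j - 10)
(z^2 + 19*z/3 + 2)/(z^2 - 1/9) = 3*(z + 6)/(3*z - 1)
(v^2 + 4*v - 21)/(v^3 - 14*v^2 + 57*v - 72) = (v + 7)/(v^2 - 11*v + 24)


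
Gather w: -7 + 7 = 0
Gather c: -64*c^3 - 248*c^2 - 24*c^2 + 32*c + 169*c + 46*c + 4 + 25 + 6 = -64*c^3 - 272*c^2 + 247*c + 35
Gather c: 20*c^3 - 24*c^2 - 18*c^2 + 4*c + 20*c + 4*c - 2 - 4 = 20*c^3 - 42*c^2 + 28*c - 6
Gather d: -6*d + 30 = 30 - 6*d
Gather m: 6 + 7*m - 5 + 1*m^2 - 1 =m^2 + 7*m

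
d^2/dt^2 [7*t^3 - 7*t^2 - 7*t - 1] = 42*t - 14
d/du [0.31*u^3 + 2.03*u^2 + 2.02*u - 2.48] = 0.93*u^2 + 4.06*u + 2.02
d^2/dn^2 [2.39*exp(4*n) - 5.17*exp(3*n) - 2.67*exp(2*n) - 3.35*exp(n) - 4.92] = (38.24*exp(3*n) - 46.53*exp(2*n) - 10.68*exp(n) - 3.35)*exp(n)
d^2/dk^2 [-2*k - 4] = 0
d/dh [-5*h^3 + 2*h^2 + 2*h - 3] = -15*h^2 + 4*h + 2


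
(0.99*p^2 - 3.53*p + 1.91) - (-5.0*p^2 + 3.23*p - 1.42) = 5.99*p^2 - 6.76*p + 3.33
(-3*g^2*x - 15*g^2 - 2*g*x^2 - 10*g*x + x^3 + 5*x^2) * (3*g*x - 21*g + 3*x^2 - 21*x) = -9*g^3*x^2 + 18*g^3*x + 315*g^3 - 15*g^2*x^3 + 30*g^2*x^2 + 525*g^2*x - 3*g*x^4 + 6*g*x^3 + 105*g*x^2 + 3*x^5 - 6*x^4 - 105*x^3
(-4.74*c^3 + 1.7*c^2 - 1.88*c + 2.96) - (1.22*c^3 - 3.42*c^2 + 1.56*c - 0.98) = -5.96*c^3 + 5.12*c^2 - 3.44*c + 3.94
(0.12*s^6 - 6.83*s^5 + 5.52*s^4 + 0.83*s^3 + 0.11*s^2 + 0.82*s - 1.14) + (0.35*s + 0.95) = 0.12*s^6 - 6.83*s^5 + 5.52*s^4 + 0.83*s^3 + 0.11*s^2 + 1.17*s - 0.19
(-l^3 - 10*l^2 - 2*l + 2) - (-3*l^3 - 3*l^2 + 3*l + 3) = 2*l^3 - 7*l^2 - 5*l - 1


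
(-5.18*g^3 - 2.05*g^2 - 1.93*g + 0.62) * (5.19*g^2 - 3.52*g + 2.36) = -26.8842*g^5 + 7.5941*g^4 - 15.0255*g^3 + 5.1734*g^2 - 6.7372*g + 1.4632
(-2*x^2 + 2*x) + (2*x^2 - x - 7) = x - 7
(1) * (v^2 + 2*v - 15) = v^2 + 2*v - 15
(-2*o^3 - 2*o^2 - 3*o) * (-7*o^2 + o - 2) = 14*o^5 + 12*o^4 + 23*o^3 + o^2 + 6*o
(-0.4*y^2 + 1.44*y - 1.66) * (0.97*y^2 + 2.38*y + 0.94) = -0.388*y^4 + 0.4448*y^3 + 1.441*y^2 - 2.5972*y - 1.5604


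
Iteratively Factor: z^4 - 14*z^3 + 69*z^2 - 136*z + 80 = (z - 4)*(z^3 - 10*z^2 + 29*z - 20) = (z - 4)*(z - 1)*(z^2 - 9*z + 20) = (z - 4)^2*(z - 1)*(z - 5)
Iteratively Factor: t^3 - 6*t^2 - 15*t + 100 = (t - 5)*(t^2 - t - 20) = (t - 5)^2*(t + 4)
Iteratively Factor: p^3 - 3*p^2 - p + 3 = (p - 3)*(p^2 - 1) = (p - 3)*(p + 1)*(p - 1)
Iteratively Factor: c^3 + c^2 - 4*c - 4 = (c + 1)*(c^2 - 4) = (c - 2)*(c + 1)*(c + 2)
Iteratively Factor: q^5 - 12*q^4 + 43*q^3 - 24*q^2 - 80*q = (q)*(q^4 - 12*q^3 + 43*q^2 - 24*q - 80) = q*(q - 4)*(q^3 - 8*q^2 + 11*q + 20) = q*(q - 5)*(q - 4)*(q^2 - 3*q - 4) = q*(q - 5)*(q - 4)^2*(q + 1)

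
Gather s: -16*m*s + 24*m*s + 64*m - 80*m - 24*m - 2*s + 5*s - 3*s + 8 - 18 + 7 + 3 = 8*m*s - 40*m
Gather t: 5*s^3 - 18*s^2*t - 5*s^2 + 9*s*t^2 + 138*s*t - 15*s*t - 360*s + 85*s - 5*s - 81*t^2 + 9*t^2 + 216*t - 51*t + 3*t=5*s^3 - 5*s^2 - 280*s + t^2*(9*s - 72) + t*(-18*s^2 + 123*s + 168)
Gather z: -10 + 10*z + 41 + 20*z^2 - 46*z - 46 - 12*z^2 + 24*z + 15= 8*z^2 - 12*z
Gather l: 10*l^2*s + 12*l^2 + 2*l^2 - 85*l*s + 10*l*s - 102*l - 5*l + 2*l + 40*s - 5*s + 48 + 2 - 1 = l^2*(10*s + 14) + l*(-75*s - 105) + 35*s + 49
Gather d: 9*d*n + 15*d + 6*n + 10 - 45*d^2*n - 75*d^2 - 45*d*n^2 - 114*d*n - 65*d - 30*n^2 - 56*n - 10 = d^2*(-45*n - 75) + d*(-45*n^2 - 105*n - 50) - 30*n^2 - 50*n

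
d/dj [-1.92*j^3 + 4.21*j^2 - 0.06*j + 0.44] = -5.76*j^2 + 8.42*j - 0.06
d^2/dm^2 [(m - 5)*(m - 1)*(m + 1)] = 6*m - 10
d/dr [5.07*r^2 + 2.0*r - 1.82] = 10.14*r + 2.0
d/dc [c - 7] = 1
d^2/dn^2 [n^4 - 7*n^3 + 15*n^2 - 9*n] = 12*n^2 - 42*n + 30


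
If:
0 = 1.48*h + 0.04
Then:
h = -0.03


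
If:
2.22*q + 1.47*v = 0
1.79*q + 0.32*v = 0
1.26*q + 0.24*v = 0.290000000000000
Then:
No Solution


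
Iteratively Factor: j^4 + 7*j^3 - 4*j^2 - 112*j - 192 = (j + 4)*(j^3 + 3*j^2 - 16*j - 48) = (j - 4)*(j + 4)*(j^2 + 7*j + 12) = (j - 4)*(j + 4)^2*(j + 3)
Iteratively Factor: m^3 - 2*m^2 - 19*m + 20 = (m - 1)*(m^2 - m - 20) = (m - 1)*(m + 4)*(m - 5)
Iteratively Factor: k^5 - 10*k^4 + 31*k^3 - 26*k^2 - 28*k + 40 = (k + 1)*(k^4 - 11*k^3 + 42*k^2 - 68*k + 40) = (k - 5)*(k + 1)*(k^3 - 6*k^2 + 12*k - 8) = (k - 5)*(k - 2)*(k + 1)*(k^2 - 4*k + 4) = (k - 5)*(k - 2)^2*(k + 1)*(k - 2)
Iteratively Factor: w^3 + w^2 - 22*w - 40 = (w + 2)*(w^2 - w - 20) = (w - 5)*(w + 2)*(w + 4)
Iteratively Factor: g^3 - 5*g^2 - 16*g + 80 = (g - 5)*(g^2 - 16) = (g - 5)*(g - 4)*(g + 4)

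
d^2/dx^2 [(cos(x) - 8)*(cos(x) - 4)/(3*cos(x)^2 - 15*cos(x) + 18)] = (-69*(1 - cos(x)^2)^2 + 7*cos(x)^5 + 124*cos(x)^3 + 202*cos(x)^2 - 1056*cos(x) + 637)/(3*(cos(x) - 3)^3*(cos(x) - 2)^3)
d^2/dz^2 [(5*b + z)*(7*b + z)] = 2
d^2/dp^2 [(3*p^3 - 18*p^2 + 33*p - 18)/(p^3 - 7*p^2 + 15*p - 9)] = 6/(p^3 - 9*p^2 + 27*p - 27)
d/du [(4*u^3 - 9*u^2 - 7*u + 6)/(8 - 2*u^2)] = (-4*u^4 + 41*u^2 - 60*u - 28)/(2*(u^4 - 8*u^2 + 16))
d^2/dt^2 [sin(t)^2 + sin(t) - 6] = -sin(t) + 2*cos(2*t)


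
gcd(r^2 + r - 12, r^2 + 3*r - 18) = r - 3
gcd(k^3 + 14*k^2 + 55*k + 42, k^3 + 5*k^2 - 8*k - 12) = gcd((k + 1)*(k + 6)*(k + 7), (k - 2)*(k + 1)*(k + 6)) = k^2 + 7*k + 6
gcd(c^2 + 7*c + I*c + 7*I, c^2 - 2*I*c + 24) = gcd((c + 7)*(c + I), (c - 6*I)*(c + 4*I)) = 1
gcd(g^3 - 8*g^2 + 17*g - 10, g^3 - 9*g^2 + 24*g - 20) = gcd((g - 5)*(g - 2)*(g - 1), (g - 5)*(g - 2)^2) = g^2 - 7*g + 10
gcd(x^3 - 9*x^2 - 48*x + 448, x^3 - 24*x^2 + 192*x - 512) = x^2 - 16*x + 64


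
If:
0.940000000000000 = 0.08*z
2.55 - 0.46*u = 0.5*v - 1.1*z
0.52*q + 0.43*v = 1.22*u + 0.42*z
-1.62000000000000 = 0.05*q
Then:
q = -32.40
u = -5.25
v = 35.78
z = 11.75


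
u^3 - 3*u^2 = u^2*(u - 3)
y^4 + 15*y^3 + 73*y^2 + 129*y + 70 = (y + 1)*(y + 2)*(y + 5)*(y + 7)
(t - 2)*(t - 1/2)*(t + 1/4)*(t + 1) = t^4 - 5*t^3/4 - 15*t^2/8 + 5*t/8 + 1/4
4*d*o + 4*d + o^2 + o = (4*d + o)*(o + 1)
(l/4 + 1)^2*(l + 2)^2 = l^4/16 + 3*l^3/4 + 13*l^2/4 + 6*l + 4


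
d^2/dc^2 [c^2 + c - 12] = 2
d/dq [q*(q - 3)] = 2*q - 3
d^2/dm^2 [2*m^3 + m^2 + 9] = 12*m + 2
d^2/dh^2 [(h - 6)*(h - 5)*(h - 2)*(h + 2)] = 12*h^2 - 66*h + 52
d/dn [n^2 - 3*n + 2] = 2*n - 3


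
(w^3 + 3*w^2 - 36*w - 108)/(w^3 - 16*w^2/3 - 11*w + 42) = 3*(w + 6)/(3*w - 7)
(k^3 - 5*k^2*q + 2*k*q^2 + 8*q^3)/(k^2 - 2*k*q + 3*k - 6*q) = (k^2 - 3*k*q - 4*q^2)/(k + 3)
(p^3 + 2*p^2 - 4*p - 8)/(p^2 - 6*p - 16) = (p^2 - 4)/(p - 8)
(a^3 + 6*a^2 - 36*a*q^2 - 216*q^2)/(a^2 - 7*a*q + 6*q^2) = (-a^2 - 6*a*q - 6*a - 36*q)/(-a + q)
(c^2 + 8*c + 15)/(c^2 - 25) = (c + 3)/(c - 5)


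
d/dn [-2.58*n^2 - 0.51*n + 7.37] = -5.16*n - 0.51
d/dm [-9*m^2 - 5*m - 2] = -18*m - 5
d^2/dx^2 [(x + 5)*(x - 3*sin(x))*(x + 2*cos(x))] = 3*x^2*sin(x) - 2*x^2*cos(x) + 7*x*sin(x) + 12*x*sin(2*x) - 22*x*cos(x) + 6*x + 60*sin(2*x) - 26*sqrt(2)*sin(x + pi/4) - 12*cos(2*x) + 10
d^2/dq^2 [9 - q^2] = -2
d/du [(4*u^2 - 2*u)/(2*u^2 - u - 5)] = 10*(1 - 4*u)/(4*u^4 - 4*u^3 - 19*u^2 + 10*u + 25)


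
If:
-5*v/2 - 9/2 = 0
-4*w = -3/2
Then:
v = -9/5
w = 3/8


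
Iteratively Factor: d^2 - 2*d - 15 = (d + 3)*(d - 5)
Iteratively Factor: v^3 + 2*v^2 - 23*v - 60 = (v + 4)*(v^2 - 2*v - 15) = (v + 3)*(v + 4)*(v - 5)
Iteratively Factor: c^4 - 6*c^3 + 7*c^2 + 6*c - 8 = (c - 2)*(c^3 - 4*c^2 - c + 4) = (c - 4)*(c - 2)*(c^2 - 1) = (c - 4)*(c - 2)*(c + 1)*(c - 1)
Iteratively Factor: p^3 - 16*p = (p - 4)*(p^2 + 4*p) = (p - 4)*(p + 4)*(p)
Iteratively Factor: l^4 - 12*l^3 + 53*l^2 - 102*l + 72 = (l - 3)*(l^3 - 9*l^2 + 26*l - 24) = (l - 3)^2*(l^2 - 6*l + 8) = (l - 4)*(l - 3)^2*(l - 2)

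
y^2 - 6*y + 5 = (y - 5)*(y - 1)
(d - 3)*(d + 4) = d^2 + d - 12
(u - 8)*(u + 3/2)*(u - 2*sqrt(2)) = u^3 - 13*u^2/2 - 2*sqrt(2)*u^2 - 12*u + 13*sqrt(2)*u + 24*sqrt(2)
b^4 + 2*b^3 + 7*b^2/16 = b^2*(b + 1/4)*(b + 7/4)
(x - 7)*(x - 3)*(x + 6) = x^3 - 4*x^2 - 39*x + 126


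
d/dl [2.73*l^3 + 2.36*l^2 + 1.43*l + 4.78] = 8.19*l^2 + 4.72*l + 1.43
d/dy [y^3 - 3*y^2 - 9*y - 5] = 3*y^2 - 6*y - 9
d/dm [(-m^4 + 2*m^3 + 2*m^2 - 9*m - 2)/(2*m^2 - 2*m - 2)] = (-2*m^5 + 5*m^4 + m^2 + 7)/(2*(m^4 - 2*m^3 - m^2 + 2*m + 1))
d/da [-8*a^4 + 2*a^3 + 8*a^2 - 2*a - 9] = -32*a^3 + 6*a^2 + 16*a - 2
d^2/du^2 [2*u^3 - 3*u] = 12*u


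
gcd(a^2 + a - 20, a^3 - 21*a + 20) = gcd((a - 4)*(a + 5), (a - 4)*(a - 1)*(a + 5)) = a^2 + a - 20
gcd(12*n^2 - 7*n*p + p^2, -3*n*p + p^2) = -3*n + p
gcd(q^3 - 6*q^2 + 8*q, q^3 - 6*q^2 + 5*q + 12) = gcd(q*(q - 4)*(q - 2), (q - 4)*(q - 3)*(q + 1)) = q - 4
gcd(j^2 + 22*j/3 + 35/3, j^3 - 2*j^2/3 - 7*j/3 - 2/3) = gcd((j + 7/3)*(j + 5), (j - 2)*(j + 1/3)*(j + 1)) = 1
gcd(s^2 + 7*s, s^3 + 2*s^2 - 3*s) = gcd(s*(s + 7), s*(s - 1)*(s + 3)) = s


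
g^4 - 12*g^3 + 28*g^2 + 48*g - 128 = (g - 8)*(g - 4)*(g - 2)*(g + 2)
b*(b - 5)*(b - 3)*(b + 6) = b^4 - 2*b^3 - 33*b^2 + 90*b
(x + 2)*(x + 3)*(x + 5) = x^3 + 10*x^2 + 31*x + 30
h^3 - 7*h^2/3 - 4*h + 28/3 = (h - 7/3)*(h - 2)*(h + 2)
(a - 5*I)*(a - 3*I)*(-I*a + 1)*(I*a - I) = a^4 - a^3 - 7*I*a^3 - 7*a^2 + 7*I*a^2 + 7*a - 15*I*a + 15*I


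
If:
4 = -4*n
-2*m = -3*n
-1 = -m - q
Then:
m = -3/2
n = -1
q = 5/2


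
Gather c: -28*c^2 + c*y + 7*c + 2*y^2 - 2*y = -28*c^2 + c*(y + 7) + 2*y^2 - 2*y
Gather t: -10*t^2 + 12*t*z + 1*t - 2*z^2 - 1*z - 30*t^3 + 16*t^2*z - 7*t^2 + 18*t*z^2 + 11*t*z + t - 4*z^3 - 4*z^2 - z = -30*t^3 + t^2*(16*z - 17) + t*(18*z^2 + 23*z + 2) - 4*z^3 - 6*z^2 - 2*z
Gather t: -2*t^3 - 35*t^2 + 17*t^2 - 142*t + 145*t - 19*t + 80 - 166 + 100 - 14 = -2*t^3 - 18*t^2 - 16*t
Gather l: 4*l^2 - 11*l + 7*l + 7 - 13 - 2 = 4*l^2 - 4*l - 8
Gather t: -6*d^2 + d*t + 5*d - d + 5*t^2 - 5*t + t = -6*d^2 + 4*d + 5*t^2 + t*(d - 4)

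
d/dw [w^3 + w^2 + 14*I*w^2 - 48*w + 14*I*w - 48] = 3*w^2 + w*(2 + 28*I) - 48 + 14*I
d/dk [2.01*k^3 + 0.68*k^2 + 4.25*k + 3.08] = 6.03*k^2 + 1.36*k + 4.25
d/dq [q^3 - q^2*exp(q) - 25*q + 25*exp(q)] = -q^2*exp(q) + 3*q^2 - 2*q*exp(q) + 25*exp(q) - 25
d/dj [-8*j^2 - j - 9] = -16*j - 1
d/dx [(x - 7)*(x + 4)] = 2*x - 3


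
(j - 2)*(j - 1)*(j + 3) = j^3 - 7*j + 6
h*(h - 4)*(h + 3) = h^3 - h^2 - 12*h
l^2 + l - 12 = (l - 3)*(l + 4)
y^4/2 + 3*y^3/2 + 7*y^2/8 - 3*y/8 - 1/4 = (y/2 + 1)*(y - 1/2)*(y + 1/2)*(y + 1)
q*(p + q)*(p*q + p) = p^2*q^2 + p^2*q + p*q^3 + p*q^2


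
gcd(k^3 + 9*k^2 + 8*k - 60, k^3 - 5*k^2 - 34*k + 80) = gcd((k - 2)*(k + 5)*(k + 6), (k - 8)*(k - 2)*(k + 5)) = k^2 + 3*k - 10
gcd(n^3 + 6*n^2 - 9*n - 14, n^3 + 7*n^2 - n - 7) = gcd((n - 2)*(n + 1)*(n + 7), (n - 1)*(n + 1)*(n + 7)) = n^2 + 8*n + 7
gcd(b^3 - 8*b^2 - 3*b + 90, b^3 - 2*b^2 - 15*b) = b^2 - 2*b - 15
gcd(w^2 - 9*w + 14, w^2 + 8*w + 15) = 1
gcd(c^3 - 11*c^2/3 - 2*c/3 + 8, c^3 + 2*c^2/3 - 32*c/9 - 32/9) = c^2 - 2*c/3 - 8/3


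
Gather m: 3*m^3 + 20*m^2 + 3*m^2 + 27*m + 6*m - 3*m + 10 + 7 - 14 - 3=3*m^3 + 23*m^2 + 30*m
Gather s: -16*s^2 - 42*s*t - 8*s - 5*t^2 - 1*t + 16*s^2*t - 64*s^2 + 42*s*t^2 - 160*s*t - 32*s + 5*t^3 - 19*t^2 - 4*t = s^2*(16*t - 80) + s*(42*t^2 - 202*t - 40) + 5*t^3 - 24*t^2 - 5*t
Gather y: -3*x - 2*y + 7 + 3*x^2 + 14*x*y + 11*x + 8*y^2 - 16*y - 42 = 3*x^2 + 8*x + 8*y^2 + y*(14*x - 18) - 35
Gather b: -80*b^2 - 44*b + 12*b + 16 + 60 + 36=-80*b^2 - 32*b + 112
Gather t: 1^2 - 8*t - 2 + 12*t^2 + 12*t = 12*t^2 + 4*t - 1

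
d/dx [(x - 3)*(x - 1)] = 2*x - 4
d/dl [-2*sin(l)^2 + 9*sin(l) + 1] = (9 - 4*sin(l))*cos(l)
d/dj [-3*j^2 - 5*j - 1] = -6*j - 5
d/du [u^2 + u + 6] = 2*u + 1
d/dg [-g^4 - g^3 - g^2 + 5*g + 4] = -4*g^3 - 3*g^2 - 2*g + 5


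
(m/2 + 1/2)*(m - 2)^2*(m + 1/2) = m^4/2 - 5*m^3/4 - 3*m^2/4 + 2*m + 1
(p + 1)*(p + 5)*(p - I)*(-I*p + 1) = -I*p^4 - 6*I*p^3 - 6*I*p^2 - 6*I*p - 5*I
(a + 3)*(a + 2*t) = a^2 + 2*a*t + 3*a + 6*t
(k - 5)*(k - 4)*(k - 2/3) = k^3 - 29*k^2/3 + 26*k - 40/3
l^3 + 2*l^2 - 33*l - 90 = (l - 6)*(l + 3)*(l + 5)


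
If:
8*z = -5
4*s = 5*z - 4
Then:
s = -57/32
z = -5/8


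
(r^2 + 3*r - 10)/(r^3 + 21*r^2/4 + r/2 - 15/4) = 4*(r - 2)/(4*r^2 + r - 3)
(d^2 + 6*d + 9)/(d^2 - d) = (d^2 + 6*d + 9)/(d*(d - 1))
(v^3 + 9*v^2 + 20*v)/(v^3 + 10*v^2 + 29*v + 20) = v/(v + 1)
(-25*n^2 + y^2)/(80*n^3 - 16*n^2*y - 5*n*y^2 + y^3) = (5*n + y)/(-16*n^2 + y^2)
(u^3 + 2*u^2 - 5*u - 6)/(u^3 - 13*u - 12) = (u - 2)/(u - 4)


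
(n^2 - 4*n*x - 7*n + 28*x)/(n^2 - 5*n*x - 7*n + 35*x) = (-n + 4*x)/(-n + 5*x)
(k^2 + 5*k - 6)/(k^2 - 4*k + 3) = (k + 6)/(k - 3)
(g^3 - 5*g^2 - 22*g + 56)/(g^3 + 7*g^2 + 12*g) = (g^2 - 9*g + 14)/(g*(g + 3))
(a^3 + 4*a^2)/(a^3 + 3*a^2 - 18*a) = a*(a + 4)/(a^2 + 3*a - 18)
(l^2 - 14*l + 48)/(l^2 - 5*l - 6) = (l - 8)/(l + 1)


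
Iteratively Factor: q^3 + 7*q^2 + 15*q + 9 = (q + 3)*(q^2 + 4*q + 3) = (q + 1)*(q + 3)*(q + 3)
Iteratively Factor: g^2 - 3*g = (g)*(g - 3)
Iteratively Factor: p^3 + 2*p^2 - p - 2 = (p - 1)*(p^2 + 3*p + 2) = (p - 1)*(p + 2)*(p + 1)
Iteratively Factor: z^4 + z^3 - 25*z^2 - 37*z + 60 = (z + 4)*(z^3 - 3*z^2 - 13*z + 15) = (z - 5)*(z + 4)*(z^2 + 2*z - 3) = (z - 5)*(z + 3)*(z + 4)*(z - 1)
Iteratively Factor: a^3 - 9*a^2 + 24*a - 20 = (a - 2)*(a^2 - 7*a + 10) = (a - 2)^2*(a - 5)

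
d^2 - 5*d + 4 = (d - 4)*(d - 1)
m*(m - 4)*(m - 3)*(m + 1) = m^4 - 6*m^3 + 5*m^2 + 12*m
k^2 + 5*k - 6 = (k - 1)*(k + 6)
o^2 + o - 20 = (o - 4)*(o + 5)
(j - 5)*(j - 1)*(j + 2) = j^3 - 4*j^2 - 7*j + 10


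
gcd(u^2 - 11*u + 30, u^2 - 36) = u - 6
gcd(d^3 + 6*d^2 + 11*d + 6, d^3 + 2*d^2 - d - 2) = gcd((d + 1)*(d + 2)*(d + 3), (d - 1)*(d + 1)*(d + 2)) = d^2 + 3*d + 2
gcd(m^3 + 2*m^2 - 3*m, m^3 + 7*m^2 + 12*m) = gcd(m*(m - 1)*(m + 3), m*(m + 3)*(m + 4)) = m^2 + 3*m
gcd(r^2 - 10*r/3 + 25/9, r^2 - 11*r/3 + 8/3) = 1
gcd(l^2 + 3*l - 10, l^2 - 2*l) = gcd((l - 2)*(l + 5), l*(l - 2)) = l - 2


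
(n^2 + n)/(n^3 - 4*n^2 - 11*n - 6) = n/(n^2 - 5*n - 6)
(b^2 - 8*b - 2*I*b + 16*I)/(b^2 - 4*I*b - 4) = (b - 8)/(b - 2*I)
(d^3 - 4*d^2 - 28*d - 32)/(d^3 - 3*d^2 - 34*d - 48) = (d + 2)/(d + 3)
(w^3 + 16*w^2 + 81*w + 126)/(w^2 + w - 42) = (w^2 + 9*w + 18)/(w - 6)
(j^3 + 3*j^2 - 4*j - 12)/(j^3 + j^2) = (j^3 + 3*j^2 - 4*j - 12)/(j^2*(j + 1))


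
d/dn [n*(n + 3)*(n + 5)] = 3*n^2 + 16*n + 15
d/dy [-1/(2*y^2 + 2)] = y/(y^2 + 1)^2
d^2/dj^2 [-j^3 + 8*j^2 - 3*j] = 16 - 6*j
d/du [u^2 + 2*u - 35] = 2*u + 2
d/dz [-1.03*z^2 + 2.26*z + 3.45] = 2.26 - 2.06*z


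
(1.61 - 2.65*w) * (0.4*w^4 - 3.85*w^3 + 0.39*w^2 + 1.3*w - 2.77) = -1.06*w^5 + 10.8465*w^4 - 7.232*w^3 - 2.8171*w^2 + 9.4335*w - 4.4597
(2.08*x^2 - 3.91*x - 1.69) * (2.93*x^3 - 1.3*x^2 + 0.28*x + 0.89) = 6.0944*x^5 - 14.1603*x^4 + 0.7137*x^3 + 2.9534*x^2 - 3.9531*x - 1.5041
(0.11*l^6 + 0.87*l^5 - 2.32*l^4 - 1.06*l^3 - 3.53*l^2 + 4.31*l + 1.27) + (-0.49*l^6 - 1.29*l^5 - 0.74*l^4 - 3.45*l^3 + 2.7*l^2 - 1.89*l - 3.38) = -0.38*l^6 - 0.42*l^5 - 3.06*l^4 - 4.51*l^3 - 0.83*l^2 + 2.42*l - 2.11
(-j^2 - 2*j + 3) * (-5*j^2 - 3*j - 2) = 5*j^4 + 13*j^3 - 7*j^2 - 5*j - 6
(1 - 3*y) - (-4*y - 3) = y + 4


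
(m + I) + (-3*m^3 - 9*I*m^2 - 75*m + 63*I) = -3*m^3 - 9*I*m^2 - 74*m + 64*I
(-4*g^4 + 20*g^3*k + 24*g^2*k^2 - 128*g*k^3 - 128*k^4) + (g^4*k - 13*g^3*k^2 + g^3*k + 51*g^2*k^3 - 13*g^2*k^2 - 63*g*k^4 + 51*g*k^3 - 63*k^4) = g^4*k - 4*g^4 - 13*g^3*k^2 + 21*g^3*k + 51*g^2*k^3 + 11*g^2*k^2 - 63*g*k^4 - 77*g*k^3 - 191*k^4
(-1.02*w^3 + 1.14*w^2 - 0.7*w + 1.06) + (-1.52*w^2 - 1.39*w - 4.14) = -1.02*w^3 - 0.38*w^2 - 2.09*w - 3.08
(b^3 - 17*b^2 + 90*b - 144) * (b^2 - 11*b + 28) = b^5 - 28*b^4 + 305*b^3 - 1610*b^2 + 4104*b - 4032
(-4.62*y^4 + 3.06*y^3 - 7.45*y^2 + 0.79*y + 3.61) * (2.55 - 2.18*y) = 10.0716*y^5 - 18.4518*y^4 + 24.044*y^3 - 20.7197*y^2 - 5.8553*y + 9.2055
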